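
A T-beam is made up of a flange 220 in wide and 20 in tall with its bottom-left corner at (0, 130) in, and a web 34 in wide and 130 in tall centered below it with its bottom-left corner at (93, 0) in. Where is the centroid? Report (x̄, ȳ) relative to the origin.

x̄ = 110.00 in, ȳ = 102.41 in

web: A = 34 × 130 = 4420.00, centroid at (110.00, 65.00).
flange: A = 220 × 20 = 4400.00, centroid at (110.00, 140.00).
ΣA = 8820.00 in², ΣAx̄ = 970200.00 in³, ΣAȳ = 903300.00 in³.
x̄ = 970200.00/8820.00 = 110.00 in; ȳ = 903300.00/8820.00 = 102.41 in.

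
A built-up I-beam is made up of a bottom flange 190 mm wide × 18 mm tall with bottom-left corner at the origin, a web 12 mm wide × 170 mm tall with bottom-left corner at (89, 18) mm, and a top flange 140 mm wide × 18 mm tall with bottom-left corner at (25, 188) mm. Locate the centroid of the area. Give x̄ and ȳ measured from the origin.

x̄ = 95.00 mm, ȳ = 92.40 mm

Part | A | x̄ᵢ | ȳᵢ | A·x̄ᵢ | A·ȳᵢ
bottom flange | 3420.00 | 95.00 | 9.00 | 324900.00 | 30780.00
web | 2040.00 | 95.00 | 103.00 | 193800.00 | 210120.00
top flange | 2520.00 | 95.00 | 197.00 | 239400.00 | 496440.00
Σ | 7980.00 |  |  | 758100.00 | 737340.00
x̄ = 758100.00 / 7980.00 = 95.00 mm
ȳ = 737340.00 / 7980.00 = 92.40 mm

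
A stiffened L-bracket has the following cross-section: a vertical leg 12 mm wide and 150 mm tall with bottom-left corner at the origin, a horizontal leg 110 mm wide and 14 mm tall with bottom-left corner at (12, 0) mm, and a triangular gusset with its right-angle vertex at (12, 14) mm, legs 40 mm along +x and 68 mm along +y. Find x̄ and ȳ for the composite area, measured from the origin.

x̄ = 31.58 mm, ȳ = 41.63 mm

vertical leg: A = 12 × 150 = 1800.00, centroid at (6.00, 75.00).
horizontal leg: A = 110 × 14 = 1540.00, centroid at (67.00, 7.00).
gusset: A = ½·40·68 = 1360.00, centroid at (25.33, 36.67).
ΣA = 4700.00 mm², ΣAx̄ = 148433.33 mm³, ΣAȳ = 195646.67 mm³.
x̄ = 148433.33/4700.00 = 31.58 mm; ȳ = 195646.67/4700.00 = 41.63 mm.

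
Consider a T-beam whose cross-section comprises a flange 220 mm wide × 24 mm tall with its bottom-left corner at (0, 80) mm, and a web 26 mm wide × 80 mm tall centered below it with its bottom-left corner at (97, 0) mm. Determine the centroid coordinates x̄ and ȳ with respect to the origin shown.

x̄ = 110.00 mm, ȳ = 77.30 mm

Part | A | x̄ᵢ | ȳᵢ | A·x̄ᵢ | A·ȳᵢ
web | 2080.00 | 110.00 | 40.00 | 228800.00 | 83200.00
flange | 5280.00 | 110.00 | 92.00 | 580800.00 | 485760.00
Σ | 7360.00 |  |  | 809600.00 | 568960.00
x̄ = 809600.00 / 7360.00 = 110.00 mm
ȳ = 568960.00 / 7360.00 = 77.30 mm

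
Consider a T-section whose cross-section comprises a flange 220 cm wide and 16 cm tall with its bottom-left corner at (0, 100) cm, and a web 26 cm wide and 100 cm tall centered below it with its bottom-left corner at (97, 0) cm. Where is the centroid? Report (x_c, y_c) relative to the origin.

x_c = 110.00 cm, y_c = 83.36 cm

web: A = 26 × 100 = 2600.00, centroid at (110.00, 50.00).
flange: A = 220 × 16 = 3520.00, centroid at (110.00, 108.00).
ΣA = 6120.00 cm²
ΣAx_c = (2600.00)(110.00) + (3520.00)(110.00) = 673200.00 cm³
ΣAy_c = (2600.00)(50.00) + (3520.00)(108.00) = 510160.00 cm³
x_c = 673200.00 / 6120.00 = 110.00 cm
y_c = 510160.00 / 6120.00 = 83.36 cm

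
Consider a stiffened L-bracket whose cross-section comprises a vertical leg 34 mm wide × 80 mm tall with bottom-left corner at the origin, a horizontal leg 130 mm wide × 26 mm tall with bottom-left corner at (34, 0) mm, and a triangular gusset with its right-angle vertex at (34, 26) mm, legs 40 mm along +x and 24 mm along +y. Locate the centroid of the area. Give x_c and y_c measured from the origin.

vertical leg: A = 34 × 80 = 2720.00, centroid at (17.00, 40.00).
horizontal leg: A = 130 × 26 = 3380.00, centroid at (99.00, 13.00).
gusset: A = ½·40·24 = 480.00, centroid at (47.33, 34.00).
ΣA = 6580.00 mm², ΣAx_c = 403580.00 mm³, ΣAy_c = 169060.00 mm³.
x_c = 403580.00/6580.00 = 61.33 mm; y_c = 169060.00/6580.00 = 25.69 mm.

x_c = 61.33 mm, y_c = 25.69 mm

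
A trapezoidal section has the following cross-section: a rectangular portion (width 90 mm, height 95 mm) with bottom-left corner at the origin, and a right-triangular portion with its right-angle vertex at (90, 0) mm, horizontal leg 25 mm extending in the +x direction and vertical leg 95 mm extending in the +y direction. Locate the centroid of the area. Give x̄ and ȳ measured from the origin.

rectangular portion: A = 90 × 95 = 8550.00, centroid at (45.00, 47.50).
triangular portion: A = ½·25·95 = 1187.50, centroid at (98.33, 31.67).
ΣA = 9737.50 mm²
ΣAx̄ = (8550.00)(45.00) + (1187.50)(98.33) = 501520.83 mm³
ΣAȳ = (8550.00)(47.50) + (1187.50)(31.67) = 443729.17 mm³
x̄ = 501520.83 / 9737.50 = 51.50 mm
ȳ = 443729.17 / 9737.50 = 45.57 mm

x̄ = 51.50 mm, ȳ = 45.57 mm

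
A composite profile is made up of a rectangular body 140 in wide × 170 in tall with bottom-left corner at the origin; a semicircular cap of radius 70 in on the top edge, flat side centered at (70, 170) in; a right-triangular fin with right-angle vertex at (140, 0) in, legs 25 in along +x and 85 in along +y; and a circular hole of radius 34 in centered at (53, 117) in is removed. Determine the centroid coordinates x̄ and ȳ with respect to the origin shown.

rectangular body: A = 140 × 170 = 23800.00, centroid at (70.00, 85.00).
semicircular top: A = ½π·70² = 7696.90, centroid at (70.00, 199.71).
triangular fin: A = ½·25·85 = 1062.50, centroid at (148.33, 28.33).
hole: A = −π·34² = -3631.68, centroid at (53.00, 117.00).
ΣA = 28927.72 in², ΣAx̄ = 2169908.21 in³, ΣAȳ = 3165337.48 in³.
x̄ = 2169908.21/28927.72 = 75.01 in; ȳ = 3165337.48/28927.72 = 109.42 in.

x̄ = 75.01 in, ȳ = 109.42 in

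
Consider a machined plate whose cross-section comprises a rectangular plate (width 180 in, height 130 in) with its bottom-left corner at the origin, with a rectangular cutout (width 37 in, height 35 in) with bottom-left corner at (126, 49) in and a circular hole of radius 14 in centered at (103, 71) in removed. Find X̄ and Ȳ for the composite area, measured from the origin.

Part | A | x̄ᵢ | ȳᵢ | A·x̄ᵢ | A·ȳᵢ
plate | 23400.00 | 90.00 | 65.00 | 2106000.00 | 1521000.00
hole 1 | -1295.00 | 144.50 | 66.50 | -187127.50 | -86117.50
hole 2 | -615.75 | 103.00 | 71.00 | -63422.47 | -43718.40
Σ | 21489.25 |  |  | 1855450.03 | 1391164.10
X̄ = 1855450.03 / 21489.25 = 86.34 in
Ȳ = 1391164.10 / 21489.25 = 64.74 in

X̄ = 86.34 in, Ȳ = 64.74 in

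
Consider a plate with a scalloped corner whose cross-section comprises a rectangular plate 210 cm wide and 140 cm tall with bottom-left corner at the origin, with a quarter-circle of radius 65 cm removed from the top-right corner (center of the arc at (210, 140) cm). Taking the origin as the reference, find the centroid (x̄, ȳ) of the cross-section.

x̄ = 95.15 cm, ȳ = 64.60 cm

plate: A = 210 × 140 = 29400.00, centroid at (105.00, 70.00).
removed quarter-circle: A = −¼π·65² = -3318.31, centroid at (182.41, 112.41).
ΣA = 26081.69 cm²
ΣAx̄ = (29400.00)(105.00) + (-3318.31)(182.41) = 2481697.15 cm³
ΣAȳ = (29400.00)(70.00) + (-3318.31)(112.41) = 1684978.65 cm³
x̄ = 2481697.15 / 26081.69 = 95.15 cm
ȳ = 1684978.65 / 26081.69 = 64.60 cm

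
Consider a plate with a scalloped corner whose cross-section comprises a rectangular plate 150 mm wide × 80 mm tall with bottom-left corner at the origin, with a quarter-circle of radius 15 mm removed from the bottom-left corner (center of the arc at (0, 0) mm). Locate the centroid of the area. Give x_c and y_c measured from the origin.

x_c = 76.03 mm, y_c = 40.50 mm

plate: A = 150 × 80 = 12000.00, centroid at (75.00, 40.00).
removed quarter-circle: A = −¼π·15² = -176.71, centroid at (6.37, 6.37).
ΣA = 11823.29 mm², ΣAx_c = 898875.00 mm³, ΣAy_c = 478875.00 mm³.
x_c = 898875.00/11823.29 = 76.03 mm; y_c = 478875.00/11823.29 = 40.50 mm.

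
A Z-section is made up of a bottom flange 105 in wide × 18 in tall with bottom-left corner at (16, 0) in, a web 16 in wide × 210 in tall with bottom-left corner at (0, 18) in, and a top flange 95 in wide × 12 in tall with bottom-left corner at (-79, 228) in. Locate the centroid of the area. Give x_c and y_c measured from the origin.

x_c = 18.85 in, y_c = 109.08 in

bottom flange: A = 105 × 18 = 1890.00, centroid at (68.50, 9.00).
web: A = 16 × 210 = 3360.00, centroid at (8.00, 123.00).
top flange: A = 95 × 12 = 1140.00, centroid at (-31.50, 234.00).
ΣA = 6390.00 in²
ΣAx_c = (1890.00)(68.50) + (3360.00)(8.00) + (1140.00)(-31.50) = 120435.00 in³
ΣAy_c = (1890.00)(9.00) + (3360.00)(123.00) + (1140.00)(234.00) = 697050.00 in³
x_c = 120435.00 / 6390.00 = 18.85 in
y_c = 697050.00 / 6390.00 = 109.08 in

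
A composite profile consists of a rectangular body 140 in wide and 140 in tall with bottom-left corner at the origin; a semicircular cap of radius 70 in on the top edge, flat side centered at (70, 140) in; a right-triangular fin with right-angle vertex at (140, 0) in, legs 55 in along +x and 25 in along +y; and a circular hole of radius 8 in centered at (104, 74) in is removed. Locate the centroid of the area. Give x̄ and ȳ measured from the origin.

x̄ = 71.94 in, ȳ = 96.07 in

rectangular body: A = 140 × 140 = 19600.00, centroid at (70.00, 70.00).
semicircular top: A = ½π·70² = 7696.90, centroid at (70.00, 169.71).
triangular fin: A = ½·55·25 = 687.50, centroid at (158.33, 8.33).
hole: A = −π·8² = -201.06, centroid at (104.00, 74.00).
ΣA = 27783.34 in²
ΣAx̄ = (19600.00)(70.00) + (7696.90)(70.00) + (687.50)(158.33) + (-201.06)(104.00) = 1998726.87 in³
ΣAȳ = (19600.00)(70.00) + (7696.90)(169.71) + (687.50)(8.33) + (-201.06)(74.00) = 2669083.53 in³
x̄ = 1998726.87 / 27783.34 = 71.94 in
ȳ = 2669083.53 / 27783.34 = 96.07 in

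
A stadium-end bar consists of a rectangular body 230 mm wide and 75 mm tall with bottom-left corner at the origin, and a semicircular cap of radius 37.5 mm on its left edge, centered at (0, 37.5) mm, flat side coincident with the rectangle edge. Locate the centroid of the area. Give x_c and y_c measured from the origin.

Part | A | x̄ᵢ | ȳᵢ | A·x̄ᵢ | A·ȳᵢ
rectangular body | 17250.00 | 115.00 | 37.50 | 1983750.00 | 646875.00
semicircular end | 2208.93 | -15.92 | 37.50 | -35156.25 | 82834.96
Σ | 19458.93 |  |  | 1948593.75 | 729709.96
x_c = 1948593.75 / 19458.93 = 100.14 mm
y_c = 729709.96 / 19458.93 = 37.50 mm

x_c = 100.14 mm, y_c = 37.50 mm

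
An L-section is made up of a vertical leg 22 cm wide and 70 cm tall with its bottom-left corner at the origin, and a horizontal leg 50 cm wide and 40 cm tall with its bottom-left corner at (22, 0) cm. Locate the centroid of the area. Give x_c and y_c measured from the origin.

x_c = 31.34 cm, y_c = 26.53 cm

vertical leg: A = 22 × 70 = 1540.00, centroid at (11.00, 35.00).
horizontal leg: A = 50 × 40 = 2000.00, centroid at (47.00, 20.00).
ΣA = 3540.00 cm²
ΣAx_c = (1540.00)(11.00) + (2000.00)(47.00) = 110940.00 cm³
ΣAy_c = (1540.00)(35.00) + (2000.00)(20.00) = 93900.00 cm³
x_c = 110940.00 / 3540.00 = 31.34 cm
y_c = 93900.00 / 3540.00 = 26.53 cm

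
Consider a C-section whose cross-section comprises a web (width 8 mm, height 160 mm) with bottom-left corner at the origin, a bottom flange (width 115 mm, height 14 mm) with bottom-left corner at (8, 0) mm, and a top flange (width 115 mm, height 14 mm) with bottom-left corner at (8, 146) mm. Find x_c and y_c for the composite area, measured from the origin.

x_c = 48.01 mm, y_c = 80.00 mm

Part | A | x̄ᵢ | ȳᵢ | A·x̄ᵢ | A·ȳᵢ
web | 1280.00 | 4.00 | 80.00 | 5120.00 | 102400.00
bottom flange | 1610.00 | 65.50 | 7.00 | 105455.00 | 11270.00
top flange | 1610.00 | 65.50 | 153.00 | 105455.00 | 246330.00
Σ | 4500.00 |  |  | 216030.00 | 360000.00
x_c = 216030.00 / 4500.00 = 48.01 mm
y_c = 360000.00 / 4500.00 = 80.00 mm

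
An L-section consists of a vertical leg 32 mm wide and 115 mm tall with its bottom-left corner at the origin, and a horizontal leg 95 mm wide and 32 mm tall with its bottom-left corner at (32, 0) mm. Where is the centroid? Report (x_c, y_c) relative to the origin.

x_c = 44.73 mm, y_c = 38.73 mm

vertical leg: A = 32 × 115 = 3680.00, centroid at (16.00, 57.50).
horizontal leg: A = 95 × 32 = 3040.00, centroid at (79.50, 16.00).
ΣA = 6720.00 mm²
ΣAx_c = (3680.00)(16.00) + (3040.00)(79.50) = 300560.00 mm³
ΣAy_c = (3680.00)(57.50) + (3040.00)(16.00) = 260240.00 mm³
x_c = 300560.00 / 6720.00 = 44.73 mm
y_c = 260240.00 / 6720.00 = 38.73 mm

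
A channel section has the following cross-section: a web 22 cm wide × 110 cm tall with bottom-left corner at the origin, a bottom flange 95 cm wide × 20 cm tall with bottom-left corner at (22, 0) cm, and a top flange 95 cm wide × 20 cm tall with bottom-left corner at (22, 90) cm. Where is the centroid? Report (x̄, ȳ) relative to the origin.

x̄ = 46.74 cm, ȳ = 55.00 cm

web: A = 22 × 110 = 2420.00, centroid at (11.00, 55.00).
bottom flange: A = 95 × 20 = 1900.00, centroid at (69.50, 10.00).
top flange: A = 95 × 20 = 1900.00, centroid at (69.50, 100.00).
ΣA = 6220.00 cm²
ΣAx̄ = (2420.00)(11.00) + (1900.00)(69.50) + (1900.00)(69.50) = 290720.00 cm³
ΣAȳ = (2420.00)(55.00) + (1900.00)(10.00) + (1900.00)(100.00) = 342100.00 cm³
x̄ = 290720.00 / 6220.00 = 46.74 cm
ȳ = 342100.00 / 6220.00 = 55.00 cm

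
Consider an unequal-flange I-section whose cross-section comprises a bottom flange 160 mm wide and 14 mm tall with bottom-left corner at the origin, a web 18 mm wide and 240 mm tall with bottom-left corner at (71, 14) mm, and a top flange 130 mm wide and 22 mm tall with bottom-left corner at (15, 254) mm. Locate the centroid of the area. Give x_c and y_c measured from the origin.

bottom flange: A = 160 × 14 = 2240.00, centroid at (80.00, 7.00).
web: A = 18 × 240 = 4320.00, centroid at (80.00, 134.00).
top flange: A = 130 × 22 = 2860.00, centroid at (80.00, 265.00).
ΣA = 9420.00 mm²
ΣAx_c = (2240.00)(80.00) + (4320.00)(80.00) + (2860.00)(80.00) = 753600.00 mm³
ΣAy_c = (2240.00)(7.00) + (4320.00)(134.00) + (2860.00)(265.00) = 1352460.00 mm³
x_c = 753600.00 / 9420.00 = 80.00 mm
y_c = 1352460.00 / 9420.00 = 143.57 mm

x_c = 80.00 mm, y_c = 143.57 mm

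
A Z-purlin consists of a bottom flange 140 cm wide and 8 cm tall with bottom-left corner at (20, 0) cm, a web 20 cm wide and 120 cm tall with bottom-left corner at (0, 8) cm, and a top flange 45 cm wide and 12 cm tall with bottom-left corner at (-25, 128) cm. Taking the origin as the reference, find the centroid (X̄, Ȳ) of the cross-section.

bottom flange: A = 140 × 8 = 1120.00, centroid at (90.00, 4.00).
web: A = 20 × 120 = 2400.00, centroid at (10.00, 68.00).
top flange: A = 45 × 12 = 540.00, centroid at (-2.50, 134.00).
ΣA = 4060.00 cm²
ΣAX̄ = (1120.00)(90.00) + (2400.00)(10.00) + (540.00)(-2.50) = 123450.00 cm³
ΣAȲ = (1120.00)(4.00) + (2400.00)(68.00) + (540.00)(134.00) = 240040.00 cm³
X̄ = 123450.00 / 4060.00 = 30.41 cm
Ȳ = 240040.00 / 4060.00 = 59.12 cm

X̄ = 30.41 cm, Ȳ = 59.12 cm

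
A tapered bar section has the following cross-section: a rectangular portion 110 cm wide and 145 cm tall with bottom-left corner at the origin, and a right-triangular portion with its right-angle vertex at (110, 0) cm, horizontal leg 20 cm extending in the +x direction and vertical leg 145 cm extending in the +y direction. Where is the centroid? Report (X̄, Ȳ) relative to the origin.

rectangular portion: A = 110 × 145 = 15950.00, centroid at (55.00, 72.50).
triangular portion: A = ½·20·145 = 1450.00, centroid at (116.67, 48.33).
ΣA = 17400.00 cm²
ΣAX̄ = (15950.00)(55.00) + (1450.00)(116.67) = 1046416.67 cm³
ΣAȲ = (15950.00)(72.50) + (1450.00)(48.33) = 1226458.33 cm³
X̄ = 1046416.67 / 17400.00 = 60.14 cm
Ȳ = 1226458.33 / 17400.00 = 70.49 cm

X̄ = 60.14 cm, Ȳ = 70.49 cm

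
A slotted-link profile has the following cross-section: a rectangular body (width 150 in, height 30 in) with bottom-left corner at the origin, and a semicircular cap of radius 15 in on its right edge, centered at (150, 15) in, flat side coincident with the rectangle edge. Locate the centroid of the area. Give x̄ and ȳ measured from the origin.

x̄ = 80.93 in, ȳ = 15.00 in

rectangular body: A = 150 × 30 = 4500.00, centroid at (75.00, 15.00).
semicircular end: A = ½π·15² = 353.43, centroid at (156.37, 15.00).
ΣA = 4853.43 in², ΣAx̄ = 392764.38 in³, ΣAȳ = 72801.44 in³.
x̄ = 392764.38/4853.43 = 80.93 in; ȳ = 72801.44/4853.43 = 15.00 in.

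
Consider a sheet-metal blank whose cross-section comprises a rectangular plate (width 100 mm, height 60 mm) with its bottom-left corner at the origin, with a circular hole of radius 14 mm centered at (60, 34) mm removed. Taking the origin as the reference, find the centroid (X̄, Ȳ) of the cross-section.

X̄ = 48.86 mm, Ȳ = 29.54 mm

plate: A = 100 × 60 = 6000.00, centroid at (50.00, 30.00).
hole: A = −π·14² = -615.75, centroid at (60.00, 34.00).
ΣA = 5384.25 mm², ΣAX̄ = 263054.87 mm³, ΣAȲ = 159064.43 mm³.
X̄ = 263054.87/5384.25 = 48.86 mm; Ȳ = 159064.43/5384.25 = 29.54 mm.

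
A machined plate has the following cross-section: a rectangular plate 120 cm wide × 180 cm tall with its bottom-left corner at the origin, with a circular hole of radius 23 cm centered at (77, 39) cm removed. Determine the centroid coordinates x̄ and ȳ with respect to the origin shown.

x̄ = 58.58 cm, ȳ = 94.25 cm

plate: A = 120 × 180 = 21600.00, centroid at (60.00, 90.00).
hole: A = −π·23² = -1661.90, centroid at (77.00, 39.00).
ΣA = 19938.10 cm²
ΣAx̄ = (21600.00)(60.00) + (-1661.90)(77.00) = 1168033.51 cm³
ΣAȳ = (21600.00)(90.00) + (-1661.90)(39.00) = 1879185.80 cm³
x̄ = 1168033.51 / 19938.10 = 58.58 cm
ȳ = 1879185.80 / 19938.10 = 94.25 cm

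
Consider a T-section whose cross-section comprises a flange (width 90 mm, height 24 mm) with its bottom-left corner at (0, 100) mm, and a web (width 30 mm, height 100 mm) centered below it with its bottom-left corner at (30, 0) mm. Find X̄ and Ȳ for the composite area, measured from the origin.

Part | A | x̄ᵢ | ȳᵢ | A·x̄ᵢ | A·ȳᵢ
web | 3000.00 | 45.00 | 50.00 | 135000.00 | 150000.00
flange | 2160.00 | 45.00 | 112.00 | 97200.00 | 241920.00
Σ | 5160.00 |  |  | 232200.00 | 391920.00
X̄ = 232200.00 / 5160.00 = 45.00 mm
Ȳ = 391920.00 / 5160.00 = 75.95 mm

X̄ = 45.00 mm, Ȳ = 75.95 mm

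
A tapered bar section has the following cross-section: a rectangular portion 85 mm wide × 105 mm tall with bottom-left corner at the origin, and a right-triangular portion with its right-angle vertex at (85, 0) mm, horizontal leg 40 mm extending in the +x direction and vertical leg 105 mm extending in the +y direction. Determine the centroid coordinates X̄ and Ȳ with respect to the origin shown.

X̄ = 53.13 mm, Ȳ = 49.17 mm

rectangular portion: A = 85 × 105 = 8925.00, centroid at (42.50, 52.50).
triangular portion: A = ½·40·105 = 2100.00, centroid at (98.33, 35.00).
ΣA = 11025.00 mm², ΣAX̄ = 585812.50 mm³, ΣAȲ = 542062.50 mm³.
X̄ = 585812.50/11025.00 = 53.13 mm; Ȳ = 542062.50/11025.00 = 49.17 mm.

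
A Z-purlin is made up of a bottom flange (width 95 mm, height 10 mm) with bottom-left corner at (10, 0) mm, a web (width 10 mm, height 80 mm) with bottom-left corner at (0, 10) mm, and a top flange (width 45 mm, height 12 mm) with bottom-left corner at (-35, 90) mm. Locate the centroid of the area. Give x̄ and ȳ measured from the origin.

x̄ = 22.65 mm, ȳ = 42.18 mm

Part | A | x̄ᵢ | ȳᵢ | A·x̄ᵢ | A·ȳᵢ
bottom flange | 950.00 | 57.50 | 5.00 | 54625.00 | 4750.00
web | 800.00 | 5.00 | 50.00 | 4000.00 | 40000.00
top flange | 540.00 | -12.50 | 96.00 | -6750.00 | 51840.00
Σ | 2290.00 |  |  | 51875.00 | 96590.00
x̄ = 51875.00 / 2290.00 = 22.65 mm
ȳ = 96590.00 / 2290.00 = 42.18 mm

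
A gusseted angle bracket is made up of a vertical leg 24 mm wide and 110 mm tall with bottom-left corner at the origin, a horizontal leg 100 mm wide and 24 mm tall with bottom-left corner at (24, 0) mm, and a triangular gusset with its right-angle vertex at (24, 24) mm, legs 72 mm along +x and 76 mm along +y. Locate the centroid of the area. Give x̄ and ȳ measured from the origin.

Part | A | x̄ᵢ | ȳᵢ | A·x̄ᵢ | A·ȳᵢ
vertical leg | 2640.00 | 12.00 | 55.00 | 31680.00 | 145200.00
horizontal leg | 2400.00 | 74.00 | 12.00 | 177600.00 | 28800.00
gusset | 2736.00 | 48.00 | 49.33 | 131328.00 | 134976.00
Σ | 7776.00 |  |  | 340608.00 | 308976.00
x̄ = 340608.00 / 7776.00 = 43.80 mm
ȳ = 308976.00 / 7776.00 = 39.73 mm

x̄ = 43.80 mm, ȳ = 39.73 mm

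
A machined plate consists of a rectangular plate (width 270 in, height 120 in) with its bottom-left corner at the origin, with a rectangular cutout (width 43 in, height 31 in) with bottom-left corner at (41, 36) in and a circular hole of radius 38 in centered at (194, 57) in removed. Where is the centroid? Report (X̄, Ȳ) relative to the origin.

Part | A | x̄ᵢ | ȳᵢ | A·x̄ᵢ | A·ȳᵢ
plate | 32400.00 | 135.00 | 60.00 | 4374000.00 | 1944000.00
hole 1 | -1333.00 | 62.50 | 51.50 | -83312.50 | -68649.50
hole 2 | -4536.46 | 194.00 | 57.00 | -880073.20 | -258578.21
Σ | 26530.54 |  |  | 3410614.30 | 1616772.29
X̄ = 3410614.30 / 26530.54 = 128.55 in
Ȳ = 1616772.29 / 26530.54 = 60.94 in

X̄ = 128.55 in, Ȳ = 60.94 in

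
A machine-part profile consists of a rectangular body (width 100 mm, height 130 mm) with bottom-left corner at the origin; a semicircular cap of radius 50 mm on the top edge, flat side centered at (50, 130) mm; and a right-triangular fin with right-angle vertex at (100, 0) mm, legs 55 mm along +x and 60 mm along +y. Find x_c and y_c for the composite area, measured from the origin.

x_c = 56.07 mm, y_c = 79.23 mm

rectangular body: A = 100 × 130 = 13000.00, centroid at (50.00, 65.00).
semicircular top: A = ½π·50² = 3926.99, centroid at (50.00, 151.22).
triangular fin: A = ½·55·60 = 1650.00, centroid at (118.33, 20.00).
ΣA = 18576.99 mm², ΣAx_c = 1041599.54 mm³, ΣAy_c = 1471842.14 mm³.
x_c = 1041599.54/18576.99 = 56.07 mm; y_c = 1471842.14/18576.99 = 79.23 mm.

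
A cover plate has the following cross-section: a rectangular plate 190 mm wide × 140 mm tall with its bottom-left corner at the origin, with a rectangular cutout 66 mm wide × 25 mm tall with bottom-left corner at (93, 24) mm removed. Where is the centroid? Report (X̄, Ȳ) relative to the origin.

plate: A = 190 × 140 = 26600.00, centroid at (95.00, 70.00).
hole: A = −(66 × 25) = -1650.00, centroid at (126.00, 36.50).
ΣA = 24950.00 mm², ΣAX̄ = 2319100.00 mm³, ΣAȲ = 1801775.00 mm³.
X̄ = 2319100.00/24950.00 = 92.95 mm; Ȳ = 1801775.00/24950.00 = 72.22 mm.

X̄ = 92.95 mm, Ȳ = 72.22 mm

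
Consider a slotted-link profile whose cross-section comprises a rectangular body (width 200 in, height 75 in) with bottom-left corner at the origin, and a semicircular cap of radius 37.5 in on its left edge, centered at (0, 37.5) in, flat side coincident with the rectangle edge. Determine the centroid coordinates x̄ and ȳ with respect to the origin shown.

Part | A | x̄ᵢ | ȳᵢ | A·x̄ᵢ | A·ȳᵢ
rectangular body | 15000.00 | 100.00 | 37.50 | 1500000.00 | 562500.00
semicircular end | 2208.93 | -15.92 | 37.50 | -35156.25 | 82834.96
Σ | 17208.93 |  |  | 1464843.75 | 645334.96
x̄ = 1464843.75 / 17208.93 = 85.12 in
ȳ = 645334.96 / 17208.93 = 37.50 in

x̄ = 85.12 in, ȳ = 37.50 in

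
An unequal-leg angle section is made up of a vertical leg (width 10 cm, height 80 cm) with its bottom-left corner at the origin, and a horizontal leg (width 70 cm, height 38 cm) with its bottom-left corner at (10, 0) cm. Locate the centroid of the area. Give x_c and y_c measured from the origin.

Part | A | x̄ᵢ | ȳᵢ | A·x̄ᵢ | A·ȳᵢ
vertical leg | 800.00 | 5.00 | 40.00 | 4000.00 | 32000.00
horizontal leg | 2660.00 | 45.00 | 19.00 | 119700.00 | 50540.00
Σ | 3460.00 |  |  | 123700.00 | 82540.00
x_c = 123700.00 / 3460.00 = 35.75 cm
y_c = 82540.00 / 3460.00 = 23.86 cm

x_c = 35.75 cm, y_c = 23.86 cm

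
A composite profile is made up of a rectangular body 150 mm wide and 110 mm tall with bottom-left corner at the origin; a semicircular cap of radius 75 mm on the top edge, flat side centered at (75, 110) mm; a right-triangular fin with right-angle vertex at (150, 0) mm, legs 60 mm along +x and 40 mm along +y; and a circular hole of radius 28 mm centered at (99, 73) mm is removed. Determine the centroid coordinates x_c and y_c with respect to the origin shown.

rectangular body: A = 150 × 110 = 16500.00, centroid at (75.00, 55.00).
semicircular top: A = ½π·75² = 8835.73, centroid at (75.00, 141.83).
triangular fin: A = ½·60·40 = 1200.00, centroid at (170.00, 13.33).
hole: A = −π·28² = -2463.01, centroid at (99.00, 73.00).
ΣA = 24072.72 mm²
ΣAx_c = (16500.00)(75.00) + (8835.73)(75.00) + (1200.00)(170.00) + (-2463.01)(99.00) = 1860341.84 mm³
ΣAy_c = (16500.00)(55.00) + (8835.73)(141.83) + (1200.00)(13.33) + (-2463.01)(73.00) = 1996880.60 mm³
x_c = 1860341.84 / 24072.72 = 77.28 mm
y_c = 1996880.60 / 24072.72 = 82.95 mm

x_c = 77.28 mm, y_c = 82.95 mm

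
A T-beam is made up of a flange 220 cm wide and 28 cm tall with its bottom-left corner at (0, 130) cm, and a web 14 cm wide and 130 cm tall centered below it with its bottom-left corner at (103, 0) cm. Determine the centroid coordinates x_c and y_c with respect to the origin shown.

web: A = 14 × 130 = 1820.00, centroid at (110.00, 65.00).
flange: A = 220 × 28 = 6160.00, centroid at (110.00, 144.00).
ΣA = 7980.00 cm², ΣAx_c = 877800.00 cm³, ΣAy_c = 1005340.00 cm³.
x_c = 877800.00/7980.00 = 110.00 cm; y_c = 1005340.00/7980.00 = 125.98 cm.

x_c = 110.00 cm, y_c = 125.98 cm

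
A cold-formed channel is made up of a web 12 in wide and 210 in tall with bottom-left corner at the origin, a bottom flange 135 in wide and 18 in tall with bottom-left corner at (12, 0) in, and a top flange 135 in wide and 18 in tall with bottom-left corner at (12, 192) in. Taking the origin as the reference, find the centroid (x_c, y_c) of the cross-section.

x_c = 54.40 in, y_c = 105.00 in

web: A = 12 × 210 = 2520.00, centroid at (6.00, 105.00).
bottom flange: A = 135 × 18 = 2430.00, centroid at (79.50, 9.00).
top flange: A = 135 × 18 = 2430.00, centroid at (79.50, 201.00).
ΣA = 7380.00 in²
ΣAx_c = (2520.00)(6.00) + (2430.00)(79.50) + (2430.00)(79.50) = 401490.00 in³
ΣAy_c = (2520.00)(105.00) + (2430.00)(9.00) + (2430.00)(201.00) = 774900.00 in³
x_c = 401490.00 / 7380.00 = 54.40 in
y_c = 774900.00 / 7380.00 = 105.00 in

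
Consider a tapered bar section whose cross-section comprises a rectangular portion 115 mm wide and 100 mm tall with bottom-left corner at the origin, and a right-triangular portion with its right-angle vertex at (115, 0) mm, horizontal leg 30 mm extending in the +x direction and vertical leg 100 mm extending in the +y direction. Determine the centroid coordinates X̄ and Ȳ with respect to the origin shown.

rectangular portion: A = 115 × 100 = 11500.00, centroid at (57.50, 50.00).
triangular portion: A = ½·30·100 = 1500.00, centroid at (125.00, 33.33).
ΣA = 13000.00 mm²
ΣAX̄ = (11500.00)(57.50) + (1500.00)(125.00) = 848750.00 mm³
ΣAȲ = (11500.00)(50.00) + (1500.00)(33.33) = 625000.00 mm³
X̄ = 848750.00 / 13000.00 = 65.29 mm
Ȳ = 625000.00 / 13000.00 = 48.08 mm

X̄ = 65.29 mm, Ȳ = 48.08 mm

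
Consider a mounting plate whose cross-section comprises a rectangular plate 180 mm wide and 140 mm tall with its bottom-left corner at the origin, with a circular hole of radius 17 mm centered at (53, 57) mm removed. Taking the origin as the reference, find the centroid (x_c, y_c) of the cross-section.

x_c = 91.38 mm, y_c = 70.49 mm

plate: A = 180 × 140 = 25200.00, centroid at (90.00, 70.00).
hole: A = −π·17² = -907.92, centroid at (53.00, 57.00).
ΣA = 24292.08 mm²
ΣAx_c = (25200.00)(90.00) + (-907.92)(53.00) = 2219880.23 mm³
ΣAy_c = (25200.00)(70.00) + (-907.92)(57.00) = 1712248.54 mm³
x_c = 2219880.23 / 24292.08 = 91.38 mm
y_c = 1712248.54 / 24292.08 = 70.49 mm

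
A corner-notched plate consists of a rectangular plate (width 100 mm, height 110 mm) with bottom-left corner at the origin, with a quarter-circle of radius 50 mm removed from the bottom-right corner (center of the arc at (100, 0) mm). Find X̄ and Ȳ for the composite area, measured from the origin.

X̄ = 43.75 mm, Ȳ = 62.34 mm

plate: A = 100 × 110 = 11000.00, centroid at (50.00, 55.00).
removed quarter-circle: A = −¼π·50² = -1963.50, centroid at (78.78, 21.22).
ΣA = 9036.50 mm²
ΣAX̄ = (11000.00)(50.00) + (-1963.50)(78.78) = 395317.13 mm³
ΣAȲ = (11000.00)(55.00) + (-1963.50)(21.22) = 563333.33 mm³
X̄ = 395317.13 / 9036.50 = 43.75 mm
Ȳ = 563333.33 / 9036.50 = 62.34 mm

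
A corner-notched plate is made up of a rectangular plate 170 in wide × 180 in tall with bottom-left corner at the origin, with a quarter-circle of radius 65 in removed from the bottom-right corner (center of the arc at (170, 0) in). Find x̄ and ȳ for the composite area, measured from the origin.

x̄ = 78.02 in, ȳ = 97.59 in

Part | A | x̄ᵢ | ȳᵢ | A·x̄ᵢ | A·ȳᵢ
plate | 30600.00 | 85.00 | 90.00 | 2601000.00 | 2754000.00
removed quarter-circle | -3318.31 | 142.41 | 27.59 | -472570.56 | -91541.67
Σ | 27281.69 |  |  | 2128429.44 | 2662458.33
x̄ = 2128429.44 / 27281.69 = 78.02 in
ȳ = 2662458.33 / 27281.69 = 97.59 in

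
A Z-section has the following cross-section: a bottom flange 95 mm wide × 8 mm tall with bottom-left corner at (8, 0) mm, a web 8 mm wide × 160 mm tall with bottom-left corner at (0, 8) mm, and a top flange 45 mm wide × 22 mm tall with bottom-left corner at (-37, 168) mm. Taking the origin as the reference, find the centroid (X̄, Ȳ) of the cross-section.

bottom flange: A = 95 × 8 = 760.00, centroid at (55.50, 4.00).
web: A = 8 × 160 = 1280.00, centroid at (4.00, 88.00).
top flange: A = 45 × 22 = 990.00, centroid at (-14.50, 179.00).
ΣA = 3030.00 mm²
ΣAX̄ = (760.00)(55.50) + (1280.00)(4.00) + (990.00)(-14.50) = 32945.00 mm³
ΣAȲ = (760.00)(4.00) + (1280.00)(88.00) + (990.00)(179.00) = 292890.00 mm³
X̄ = 32945.00 / 3030.00 = 10.87 mm
Ȳ = 292890.00 / 3030.00 = 96.66 mm

X̄ = 10.87 mm, Ȳ = 96.66 mm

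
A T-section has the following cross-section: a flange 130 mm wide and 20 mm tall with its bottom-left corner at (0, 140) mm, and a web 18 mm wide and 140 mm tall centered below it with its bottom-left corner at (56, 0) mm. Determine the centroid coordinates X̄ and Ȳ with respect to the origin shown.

web: A = 18 × 140 = 2520.00, centroid at (65.00, 70.00).
flange: A = 130 × 20 = 2600.00, centroid at (65.00, 150.00).
ΣA = 5120.00 mm²
ΣAX̄ = (2520.00)(65.00) + (2600.00)(65.00) = 332800.00 mm³
ΣAȲ = (2520.00)(70.00) + (2600.00)(150.00) = 566400.00 mm³
X̄ = 332800.00 / 5120.00 = 65.00 mm
Ȳ = 566400.00 / 5120.00 = 110.62 mm

X̄ = 65.00 mm, Ȳ = 110.62 mm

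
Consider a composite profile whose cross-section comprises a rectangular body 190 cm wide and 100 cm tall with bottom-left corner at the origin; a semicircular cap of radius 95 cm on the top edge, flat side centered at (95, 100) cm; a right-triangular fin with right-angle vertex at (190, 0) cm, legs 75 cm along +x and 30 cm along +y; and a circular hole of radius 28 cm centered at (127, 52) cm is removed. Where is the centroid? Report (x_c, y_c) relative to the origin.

x_c = 96.76 cm, y_c = 88.65 cm

Part | A | x̄ᵢ | ȳᵢ | A·x̄ᵢ | A·ȳᵢ
rectangular body | 19000.00 | 95.00 | 50.00 | 1805000.00 | 950000.00
semicircular top | 14176.44 | 95.00 | 140.32 | 1346761.50 | 1989227.02
triangular fin | 1125.00 | 215.00 | 10.00 | 241875.00 | 11250.00
hole | -2463.01 | 127.00 | 52.00 | -312802.10 | -128076.45
Σ | 31838.43 |  |  | 3080834.40 | 2822400.57
x_c = 3080834.40 / 31838.43 = 96.76 cm
y_c = 2822400.57 / 31838.43 = 88.65 cm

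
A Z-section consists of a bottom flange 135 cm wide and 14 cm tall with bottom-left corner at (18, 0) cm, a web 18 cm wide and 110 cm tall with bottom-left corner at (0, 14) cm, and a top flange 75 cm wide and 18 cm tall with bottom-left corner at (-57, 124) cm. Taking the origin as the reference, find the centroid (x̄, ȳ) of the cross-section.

x̄ = 29.33 cm, ȳ = 63.10 cm

Part | A | x̄ᵢ | ȳᵢ | A·x̄ᵢ | A·ȳᵢ
bottom flange | 1890.00 | 85.50 | 7.00 | 161595.00 | 13230.00
web | 1980.00 | 9.00 | 69.00 | 17820.00 | 136620.00
top flange | 1350.00 | -19.50 | 133.00 | -26325.00 | 179550.00
Σ | 5220.00 |  |  | 153090.00 | 329400.00
x̄ = 153090.00 / 5220.00 = 29.33 cm
ȳ = 329400.00 / 5220.00 = 63.10 cm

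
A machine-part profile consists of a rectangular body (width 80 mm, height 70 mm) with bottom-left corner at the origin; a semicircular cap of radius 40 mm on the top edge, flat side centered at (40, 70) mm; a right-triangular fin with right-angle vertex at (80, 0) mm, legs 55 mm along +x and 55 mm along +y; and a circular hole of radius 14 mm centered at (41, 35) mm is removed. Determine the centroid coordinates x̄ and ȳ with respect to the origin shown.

Part | A | x̄ᵢ | ȳᵢ | A·x̄ᵢ | A·ȳᵢ
rectangular body | 5600.00 | 40.00 | 35.00 | 224000.00 | 196000.00
semicircular top | 2513.27 | 40.00 | 86.98 | 100530.96 | 218595.86
triangular fin | 1512.50 | 98.33 | 18.33 | 148729.17 | 27729.17
hole | -615.75 | 41.00 | 35.00 | -25245.84 | -21551.33
Σ | 9010.02 |  |  | 448014.29 | 420773.70
x̄ = 448014.29 / 9010.02 = 49.72 mm
ȳ = 420773.70 / 9010.02 = 46.70 mm

x̄ = 49.72 mm, ȳ = 46.70 mm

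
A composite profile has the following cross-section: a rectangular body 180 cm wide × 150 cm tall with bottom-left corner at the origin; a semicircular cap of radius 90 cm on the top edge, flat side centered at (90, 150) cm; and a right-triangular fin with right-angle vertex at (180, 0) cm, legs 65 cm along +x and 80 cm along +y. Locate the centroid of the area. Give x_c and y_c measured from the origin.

x_c = 96.86 cm, y_c = 106.06 cm

rectangular body: A = 180 × 150 = 27000.00, centroid at (90.00, 75.00).
semicircular top: A = ½π·90² = 12723.45, centroid at (90.00, 188.20).
triangular fin: A = ½·65·80 = 2600.00, centroid at (201.67, 26.67).
ΣA = 42323.45 cm², ΣAx_c = 4099443.86 cm³, ΣAy_c = 4488850.87 cm³.
x_c = 4099443.86/42323.45 = 96.86 cm; y_c = 4488850.87/42323.45 = 106.06 cm.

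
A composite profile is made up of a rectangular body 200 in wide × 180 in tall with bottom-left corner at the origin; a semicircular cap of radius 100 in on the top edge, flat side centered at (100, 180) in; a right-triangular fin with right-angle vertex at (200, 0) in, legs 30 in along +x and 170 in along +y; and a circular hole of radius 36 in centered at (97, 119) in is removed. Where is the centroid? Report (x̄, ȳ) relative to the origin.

rectangular body: A = 200 × 180 = 36000.00, centroid at (100.00, 90.00).
semicircular top: A = ½π·100² = 15707.96, centroid at (100.00, 222.44).
triangular fin: A = ½·30·170 = 2550.00, centroid at (210.00, 56.67).
hole: A = −π·36² = -4071.50, centroid at (97.00, 119.00).
ΣA = 50186.46 in²
ΣAx̄ = (36000.00)(100.00) + (15707.96)(100.00) + (2550.00)(210.00) + (-4071.50)(97.00) = 5311360.43 in³
ΣAȳ = (36000.00)(90.00) + (15707.96)(222.44) + (2550.00)(56.67) + (-4071.50)(119.00) = 6394091.07 in³
x̄ = 5311360.43 / 50186.46 = 105.83 in
ȳ = 6394091.07 / 50186.46 = 127.41 in

x̄ = 105.83 in, ȳ = 127.41 in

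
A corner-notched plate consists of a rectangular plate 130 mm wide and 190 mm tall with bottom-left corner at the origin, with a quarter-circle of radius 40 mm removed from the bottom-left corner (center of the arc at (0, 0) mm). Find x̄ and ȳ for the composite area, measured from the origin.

x̄ = 67.57 mm, ȳ = 99.18 mm

plate: A = 130 × 190 = 24700.00, centroid at (65.00, 95.00).
removed quarter-circle: A = −¼π·40² = -1256.64, centroid at (16.98, 16.98).
ΣA = 23443.36 mm²
ΣAx̄ = (24700.00)(65.00) + (-1256.64)(16.98) = 1584166.67 mm³
ΣAȳ = (24700.00)(95.00) + (-1256.64)(16.98) = 2325166.67 mm³
x̄ = 1584166.67 / 23443.36 = 67.57 mm
ȳ = 2325166.67 / 23443.36 = 99.18 mm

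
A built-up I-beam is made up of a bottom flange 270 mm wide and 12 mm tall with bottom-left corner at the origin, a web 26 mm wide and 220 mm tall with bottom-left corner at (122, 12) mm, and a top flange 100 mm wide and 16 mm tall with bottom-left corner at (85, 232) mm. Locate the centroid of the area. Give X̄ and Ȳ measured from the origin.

bottom flange: A = 270 × 12 = 3240.00, centroid at (135.00, 6.00).
web: A = 26 × 220 = 5720.00, centroid at (135.00, 122.00).
top flange: A = 100 × 16 = 1600.00, centroid at (135.00, 240.00).
ΣA = 10560.00 mm²
ΣAX̄ = (3240.00)(135.00) + (5720.00)(135.00) + (1600.00)(135.00) = 1425600.00 mm³
ΣAȲ = (3240.00)(6.00) + (5720.00)(122.00) + (1600.00)(240.00) = 1101280.00 mm³
X̄ = 1425600.00 / 10560.00 = 135.00 mm
Ȳ = 1101280.00 / 10560.00 = 104.29 mm

X̄ = 135.00 mm, Ȳ = 104.29 mm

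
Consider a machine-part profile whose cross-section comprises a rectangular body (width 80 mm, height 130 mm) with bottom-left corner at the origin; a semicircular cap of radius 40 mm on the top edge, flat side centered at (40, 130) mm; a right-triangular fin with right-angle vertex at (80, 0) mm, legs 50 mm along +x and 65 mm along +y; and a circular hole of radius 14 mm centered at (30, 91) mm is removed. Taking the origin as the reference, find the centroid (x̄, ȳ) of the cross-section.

rectangular body: A = 80 × 130 = 10400.00, centroid at (40.00, 65.00).
semicircular top: A = ½π·40² = 2513.27, centroid at (40.00, 146.98).
triangular fin: A = ½·50·65 = 1625.00, centroid at (96.67, 21.67).
hole: A = −π·14² = -615.75, centroid at (30.00, 91.00).
ΣA = 13922.52 mm², ΣAx̄ = 655141.73 mm³, ΣAȳ = 1024567.19 mm³.
x̄ = 655141.73/13922.52 = 47.06 mm; ȳ = 1024567.19/13922.52 = 73.59 mm.

x̄ = 47.06 mm, ȳ = 73.59 mm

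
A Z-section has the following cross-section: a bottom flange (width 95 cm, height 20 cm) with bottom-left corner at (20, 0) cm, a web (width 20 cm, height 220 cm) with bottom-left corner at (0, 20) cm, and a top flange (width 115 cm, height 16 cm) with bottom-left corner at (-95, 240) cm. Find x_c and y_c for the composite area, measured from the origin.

Part | A | x̄ᵢ | ȳᵢ | A·x̄ᵢ | A·ȳᵢ
bottom flange | 1900.00 | 67.50 | 10.00 | 128250.00 | 19000.00
web | 4400.00 | 10.00 | 130.00 | 44000.00 | 572000.00
top flange | 1840.00 | -37.50 | 248.00 | -69000.00 | 456320.00
Σ | 8140.00 |  |  | 103250.00 | 1047320.00
x_c = 103250.00 / 8140.00 = 12.68 cm
y_c = 1047320.00 / 8140.00 = 128.66 cm

x_c = 12.68 cm, y_c = 128.66 cm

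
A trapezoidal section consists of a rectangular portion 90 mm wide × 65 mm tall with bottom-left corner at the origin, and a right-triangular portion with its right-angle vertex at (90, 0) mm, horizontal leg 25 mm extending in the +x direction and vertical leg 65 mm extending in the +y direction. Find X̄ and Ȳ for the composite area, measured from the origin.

X̄ = 51.50 mm, Ȳ = 31.18 mm

rectangular portion: A = 90 × 65 = 5850.00, centroid at (45.00, 32.50).
triangular portion: A = ½·25·65 = 812.50, centroid at (98.33, 21.67).
ΣA = 6662.50 mm², ΣAX̄ = 343145.83 mm³, ΣAȲ = 207729.17 mm³.
X̄ = 343145.83/6662.50 = 51.50 mm; Ȳ = 207729.17/6662.50 = 31.18 mm.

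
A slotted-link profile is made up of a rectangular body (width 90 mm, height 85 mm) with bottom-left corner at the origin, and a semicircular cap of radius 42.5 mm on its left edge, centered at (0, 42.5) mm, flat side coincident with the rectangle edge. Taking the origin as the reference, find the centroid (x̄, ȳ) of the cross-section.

Part | A | x̄ᵢ | ȳᵢ | A·x̄ᵢ | A·ȳᵢ
rectangular body | 7650.00 | 45.00 | 42.50 | 344250.00 | 325125.00
semicircular end | 2837.25 | -18.04 | 42.50 | -51177.08 | 120583.16
Σ | 10487.25 |  |  | 293072.92 | 445708.16
x̄ = 293072.92 / 10487.25 = 27.95 mm
ȳ = 445708.16 / 10487.25 = 42.50 mm

x̄ = 27.95 mm, ȳ = 42.50 mm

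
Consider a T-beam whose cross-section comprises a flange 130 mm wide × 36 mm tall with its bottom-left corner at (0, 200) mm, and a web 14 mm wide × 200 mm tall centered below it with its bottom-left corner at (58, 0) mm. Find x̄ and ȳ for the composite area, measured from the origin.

Part | A | x̄ᵢ | ȳᵢ | A·x̄ᵢ | A·ȳᵢ
web | 2800.00 | 65.00 | 100.00 | 182000.00 | 280000.00
flange | 4680.00 | 65.00 | 218.00 | 304200.00 | 1020240.00
Σ | 7480.00 |  |  | 486200.00 | 1300240.00
x̄ = 486200.00 / 7480.00 = 65.00 mm
ȳ = 1300240.00 / 7480.00 = 173.83 mm

x̄ = 65.00 mm, ȳ = 173.83 mm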